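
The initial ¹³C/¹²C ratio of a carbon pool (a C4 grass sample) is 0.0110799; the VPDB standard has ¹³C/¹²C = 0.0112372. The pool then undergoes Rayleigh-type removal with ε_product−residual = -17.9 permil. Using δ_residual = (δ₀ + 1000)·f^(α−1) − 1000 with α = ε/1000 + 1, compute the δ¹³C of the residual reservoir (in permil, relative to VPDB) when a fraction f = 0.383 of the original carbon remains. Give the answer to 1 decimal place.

δ₀ = (0.0110799/0.0112372 − 1)×1000 = (0.986002 − 1)×1000 = -13.998 permil
α − 1 = ε/1000 = -0.0179
f^(α−1) = 0.383^(-0.0179) = 1.017327
δ_res = (-13.998 + 1000) × 1.017327 − 1000 = 1003.087 − 1000 = 3.09 permil

3.1 permil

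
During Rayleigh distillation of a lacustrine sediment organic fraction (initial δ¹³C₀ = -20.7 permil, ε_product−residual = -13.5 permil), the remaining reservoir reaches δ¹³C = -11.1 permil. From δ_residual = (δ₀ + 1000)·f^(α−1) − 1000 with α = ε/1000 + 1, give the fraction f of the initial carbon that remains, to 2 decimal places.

0.49

α − 1 = ε/1000 = -0.0135
(δ_res + 1000)/(δ₀ + 1000) = (-11.1 + 1000)/(-20.7 + 1000) = 988.9/979.3 = 1.009803
f = 1.009803^(1/-0.0135) = exp(ln(1.009803)/-0.0135) = exp(0.00976/-0.0135)
f = exp(-0.7226) = 0.4855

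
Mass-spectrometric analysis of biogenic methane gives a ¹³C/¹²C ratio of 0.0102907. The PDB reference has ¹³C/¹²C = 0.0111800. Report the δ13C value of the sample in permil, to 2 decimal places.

-79.54 permil

δ13C = (R_sample / R_standard − 1) × 1000
R_sample / R_standard = 0.0102907 / 0.0111800 = 0.920456
δ13C = (0.920456 − 1) × 1000 = -79.544 permil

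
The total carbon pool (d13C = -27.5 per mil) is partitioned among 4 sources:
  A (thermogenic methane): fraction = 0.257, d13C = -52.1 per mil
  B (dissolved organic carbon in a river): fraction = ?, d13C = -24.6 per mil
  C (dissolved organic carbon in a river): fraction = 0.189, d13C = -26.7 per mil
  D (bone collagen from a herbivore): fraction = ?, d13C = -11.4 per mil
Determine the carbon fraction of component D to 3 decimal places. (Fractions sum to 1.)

Let f_D and f_B be the unknown fractions; fractions sum to 1 so f_D + f_B = 0.554.
Mass balance: Σ fᵢ·δᵢ = δ_bulk ⇒ f_D·(-11.4) + f_B·(-24.6) = -27.5 − (-18.436) = -9.064
Substitute f_B = 0.554 − f_D:
f_D·(-11.4 − -24.6) = -9.064 − 0.554×(-24.6) = 4.564
f_D = 4.564 / 13.2 = 0.3458

0.346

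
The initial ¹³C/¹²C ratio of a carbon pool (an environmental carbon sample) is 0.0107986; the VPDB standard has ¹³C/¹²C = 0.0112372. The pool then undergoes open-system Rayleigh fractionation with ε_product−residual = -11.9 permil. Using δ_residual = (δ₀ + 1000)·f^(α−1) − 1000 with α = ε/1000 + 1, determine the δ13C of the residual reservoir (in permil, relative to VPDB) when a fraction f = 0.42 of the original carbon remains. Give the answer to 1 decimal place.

δ₀ = (0.0107986/0.0112372 − 1)×1000 = (0.960969 − 1)×1000 = -39.031 permil
α − 1 = ε/1000 = -0.0119
f^(α−1) = 0.42^(-0.0119) = 1.010377
δ_res = (-39.031 + 1000) × 1.010377 − 1000 = 970.941 − 1000 = -29.06 permil

-29.1 permil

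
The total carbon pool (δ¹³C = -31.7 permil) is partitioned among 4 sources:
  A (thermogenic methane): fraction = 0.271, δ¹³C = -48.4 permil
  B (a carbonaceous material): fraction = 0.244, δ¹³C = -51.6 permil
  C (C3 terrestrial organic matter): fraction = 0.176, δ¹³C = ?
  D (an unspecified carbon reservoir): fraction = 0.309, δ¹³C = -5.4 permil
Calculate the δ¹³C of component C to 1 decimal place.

-24.6 permil

Isotope mass balance: δ_bulk = Σ fᵢ·δᵢ.
-31.7 = 0.271×(-48.4) + 0.244×(-51.6) + 0.176×δ_C + 0.309×(-5.4)
0.176·δ_C = -31.7 − (-27.375) = -4.325
δ_C = -4.325 / 0.176 = -24.57 permil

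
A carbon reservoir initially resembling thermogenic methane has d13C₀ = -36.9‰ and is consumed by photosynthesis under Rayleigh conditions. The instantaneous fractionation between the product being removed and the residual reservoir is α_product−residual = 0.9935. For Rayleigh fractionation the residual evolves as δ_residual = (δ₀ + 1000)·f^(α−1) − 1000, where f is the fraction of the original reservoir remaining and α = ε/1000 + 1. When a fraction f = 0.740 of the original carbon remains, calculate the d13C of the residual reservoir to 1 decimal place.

Rayleigh residual: δ_res = (δ₀ + 1000)·f^(α−1) − 1000
α − 1 = -0.00650
f^(α−1) = 0.740^(-0.00650) = 1.001959
δ_res = (-36.9 + 1000) × 1.001959 − 1000 = 964.987 − 1000 = -35.01‰

-35.0‰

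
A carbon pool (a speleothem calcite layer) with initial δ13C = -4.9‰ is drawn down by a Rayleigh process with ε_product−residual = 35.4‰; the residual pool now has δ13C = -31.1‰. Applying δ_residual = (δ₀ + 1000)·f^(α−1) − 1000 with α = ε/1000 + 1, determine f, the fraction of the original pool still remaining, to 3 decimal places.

0.471

α − 1 = ε/1000 = 0.0354
(δ_res + 1000)/(δ₀ + 1000) = (-31.1 + 1000)/(-4.9 + 1000) = 968.9/995.1 = 0.973671
f = 0.973671^(1/0.0354) = exp(ln(0.973671)/0.0354) = exp(-0.02668/0.0354)
f = exp(-0.7537) = 0.4706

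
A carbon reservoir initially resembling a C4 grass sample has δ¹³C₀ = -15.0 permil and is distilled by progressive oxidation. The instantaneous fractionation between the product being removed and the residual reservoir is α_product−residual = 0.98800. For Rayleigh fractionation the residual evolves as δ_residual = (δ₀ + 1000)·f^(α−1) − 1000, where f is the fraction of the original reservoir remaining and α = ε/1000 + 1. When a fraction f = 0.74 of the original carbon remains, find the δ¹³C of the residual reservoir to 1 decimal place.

Rayleigh residual: δ_res = (δ₀ + 1000)·f^(α−1) − 1000
α − 1 = -0.01200
f^(α−1) = 0.74^(-0.01200) = 1.003620
δ_res = (-15.0 + 1000) × 1.003620 − 1000 = 988.565 − 1000 = -11.43 permil

-11.4 permil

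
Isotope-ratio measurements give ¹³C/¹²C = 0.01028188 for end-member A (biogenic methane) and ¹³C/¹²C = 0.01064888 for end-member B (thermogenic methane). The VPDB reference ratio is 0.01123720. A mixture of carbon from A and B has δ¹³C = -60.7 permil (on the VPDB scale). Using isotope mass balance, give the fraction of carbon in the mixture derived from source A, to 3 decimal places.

0.256

δ_A = (0.01028188/0.01123720 − 1)×1000 = (0.914986 − 1)×1000 = -85.014 permil
δ_B = (0.01064888/0.01123720 − 1)×1000 = (0.947645 − 1)×1000 = -52.355 permil
f_A = (δ_mix − δ_B)/(δ_A − δ_B) = (-60.7 − (-52.355))/(-85.014 − (-52.355))
f_A = -8.345 / -32.659 = 0.2555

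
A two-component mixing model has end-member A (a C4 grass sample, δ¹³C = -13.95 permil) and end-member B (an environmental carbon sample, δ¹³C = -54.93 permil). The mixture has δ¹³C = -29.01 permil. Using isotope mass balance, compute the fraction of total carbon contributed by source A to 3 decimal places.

0.633

δ_mix = f_A·δ_A + (1 − f_A)·δ_B  ⇒  f_A = (δ_mix − δ_B)/(δ_A − δ_B)
f_A = (-29.01 − (-54.93)) / (-13.95 − (-54.93))
f_A = 25.92 / 40.98 = 0.6325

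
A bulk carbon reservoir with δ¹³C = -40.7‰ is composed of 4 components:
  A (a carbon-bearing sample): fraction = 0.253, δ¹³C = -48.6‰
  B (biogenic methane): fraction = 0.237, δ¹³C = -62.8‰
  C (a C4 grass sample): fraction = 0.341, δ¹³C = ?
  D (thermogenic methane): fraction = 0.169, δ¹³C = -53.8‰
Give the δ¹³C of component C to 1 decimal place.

-13.0‰

Isotope mass balance: δ_bulk = Σ fᵢ·δᵢ.
-40.7 = 0.253×(-48.6) + 0.237×(-62.8) + 0.341×δ_C + 0.169×(-53.8)
0.341·δ_C = -40.7 − (-36.272) = -4.428
δ_C = -4.428 / 0.341 = -12.99‰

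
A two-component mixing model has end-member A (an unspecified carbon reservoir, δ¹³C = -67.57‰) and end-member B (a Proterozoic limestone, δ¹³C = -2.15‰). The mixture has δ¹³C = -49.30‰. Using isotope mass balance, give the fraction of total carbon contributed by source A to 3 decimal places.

0.721

δ_mix = f_A·δ_A + (1 − f_A)·δ_B  ⇒  f_A = (δ_mix − δ_B)/(δ_A − δ_B)
f_A = (-49.30 − (-2.15)) / (-67.57 − (-2.15))
f_A = -47.15 / -65.42 = 0.7207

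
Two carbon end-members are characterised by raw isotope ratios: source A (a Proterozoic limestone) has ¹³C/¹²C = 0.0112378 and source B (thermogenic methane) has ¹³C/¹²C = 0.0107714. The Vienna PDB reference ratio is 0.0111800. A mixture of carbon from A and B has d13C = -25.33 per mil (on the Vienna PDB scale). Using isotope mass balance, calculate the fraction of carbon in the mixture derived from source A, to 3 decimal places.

0.269

δ_A = (0.0112378/0.0111800 − 1)×1000 = (1.005170 − 1)×1000 = 5.170 per mil
δ_B = (0.0107714/0.0111800 − 1)×1000 = (0.963453 − 1)×1000 = -36.547 per mil
f_A = (δ_mix − δ_B)/(δ_A − δ_B) = (-25.33 − (-36.547))/(5.170 − (-36.547))
f_A = 11.217 / 41.717 = 0.2689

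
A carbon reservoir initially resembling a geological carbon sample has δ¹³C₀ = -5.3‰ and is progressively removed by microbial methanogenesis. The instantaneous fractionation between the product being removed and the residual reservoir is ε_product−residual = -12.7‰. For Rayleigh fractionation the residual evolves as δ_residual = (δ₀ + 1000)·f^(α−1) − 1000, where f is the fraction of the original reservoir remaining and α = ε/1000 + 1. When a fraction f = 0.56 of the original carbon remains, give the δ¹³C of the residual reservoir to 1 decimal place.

2.1‰

Rayleigh residual: δ_res = (δ₀ + 1000)·f^(α−1) − 1000
α = ε/1000 + 1 = 0.98730, so α − 1 = -0.01270
f^(α−1) = 0.56^(-0.01270) = 1.007391
δ_res = (-5.3 + 1000) × 1.007391 − 1000 = 1002.052 − 1000 = 2.05‰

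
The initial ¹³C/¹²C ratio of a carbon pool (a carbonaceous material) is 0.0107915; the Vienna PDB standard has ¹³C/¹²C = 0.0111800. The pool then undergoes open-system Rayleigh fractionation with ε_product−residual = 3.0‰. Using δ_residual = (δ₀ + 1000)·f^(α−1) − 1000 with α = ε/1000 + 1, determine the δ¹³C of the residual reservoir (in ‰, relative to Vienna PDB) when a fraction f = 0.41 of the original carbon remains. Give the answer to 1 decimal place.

δ₀ = (0.0107915/0.0111800 − 1)×1000 = (0.965250 − 1)×1000 = -34.750‰
α − 1 = ε/1000 = 0.0030
f^(α−1) = 0.41^(0.0030) = 0.997329
δ_res = (-34.750 + 1000) × 0.997329 − 1000 = 962.672 − 1000 = -37.33‰

-37.3‰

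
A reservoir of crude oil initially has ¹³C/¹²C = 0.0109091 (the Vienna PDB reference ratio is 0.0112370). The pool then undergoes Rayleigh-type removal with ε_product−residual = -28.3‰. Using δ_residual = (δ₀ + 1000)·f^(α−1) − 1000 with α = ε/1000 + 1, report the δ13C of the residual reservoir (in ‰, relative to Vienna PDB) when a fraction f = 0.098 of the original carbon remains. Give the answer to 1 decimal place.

36.8‰

δ₀ = (0.0109091/0.0112370 − 1)×1000 = (0.970820 − 1)×1000 = -29.180‰
α − 1 = ε/1000 = -0.0283
f^(α−1) = 0.098^(-0.0283) = 1.067944
δ_res = (-29.180 + 1000) × 1.067944 − 1000 = 1036.781 − 1000 = 36.78‰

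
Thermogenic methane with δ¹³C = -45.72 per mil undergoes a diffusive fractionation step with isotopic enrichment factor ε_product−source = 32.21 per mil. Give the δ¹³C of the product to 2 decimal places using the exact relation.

To first order, δ_product ≈ δ_source + ε = -13.51 per mil.
Exactly, δ_product = (δ_source + 1000)·(ε/1000 + 1) − 1000.
δ_product = (-45.72 + 1000) × (32.21/1000 + 1) − 1000
δ_product = -14.983 per mil

-14.98 per mil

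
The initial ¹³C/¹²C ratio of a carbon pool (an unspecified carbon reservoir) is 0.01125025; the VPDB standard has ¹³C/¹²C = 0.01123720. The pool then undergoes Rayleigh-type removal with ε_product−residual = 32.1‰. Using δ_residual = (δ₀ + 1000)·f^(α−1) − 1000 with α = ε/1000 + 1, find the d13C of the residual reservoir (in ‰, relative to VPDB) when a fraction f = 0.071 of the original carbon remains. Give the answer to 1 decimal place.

-80.3‰

δ₀ = (0.01125025/0.01123720 − 1)×1000 = (1.001161 − 1)×1000 = 1.161‰
α − 1 = ε/1000 = 0.0321
f^(α−1) = 0.071^(0.0321) = 0.918598
δ_res = (1.161 + 1000) × 0.918598 − 1000 = 919.665 − 1000 = -80.34‰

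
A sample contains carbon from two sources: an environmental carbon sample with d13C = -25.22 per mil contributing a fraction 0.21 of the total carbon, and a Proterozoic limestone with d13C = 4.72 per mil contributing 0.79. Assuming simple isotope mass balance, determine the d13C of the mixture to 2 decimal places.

-1.57 per mil

δ_mix = f_A·δ_A + f_B·δ_B
δ_mix = 0.21 × (-25.22) + 0.79 × (4.72)
δ_mix = -5.296 + 3.729 = -1.567 per mil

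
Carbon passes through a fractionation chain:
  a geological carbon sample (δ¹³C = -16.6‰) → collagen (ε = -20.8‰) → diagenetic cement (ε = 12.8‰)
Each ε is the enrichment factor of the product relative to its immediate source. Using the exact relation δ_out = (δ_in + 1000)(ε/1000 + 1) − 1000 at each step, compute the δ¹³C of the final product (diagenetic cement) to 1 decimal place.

-24.7‰

step 1: δ = (-16.60 + 1000)·(-20.8/1000 + 1) − 1000 = -37.05‰
step 2: δ = (-37.05 + 1000)·(12.8/1000 + 1) − 1000 = -24.73‰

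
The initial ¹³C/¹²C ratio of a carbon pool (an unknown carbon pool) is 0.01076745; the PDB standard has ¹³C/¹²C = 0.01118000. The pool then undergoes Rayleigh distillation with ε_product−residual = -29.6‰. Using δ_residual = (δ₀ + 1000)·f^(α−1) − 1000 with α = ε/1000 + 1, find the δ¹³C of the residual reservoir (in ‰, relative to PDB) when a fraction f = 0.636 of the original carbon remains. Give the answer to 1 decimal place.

δ₀ = (0.01076745/0.01118000 − 1)×1000 = (0.963099 − 1)×1000 = -36.901‰
α − 1 = ε/1000 = -0.0296
f^(α−1) = 0.636^(-0.0296) = 1.013486
δ_res = (-36.901 + 1000) × 1.013486 − 1000 = 976.087 − 1000 = -23.91‰

-23.9‰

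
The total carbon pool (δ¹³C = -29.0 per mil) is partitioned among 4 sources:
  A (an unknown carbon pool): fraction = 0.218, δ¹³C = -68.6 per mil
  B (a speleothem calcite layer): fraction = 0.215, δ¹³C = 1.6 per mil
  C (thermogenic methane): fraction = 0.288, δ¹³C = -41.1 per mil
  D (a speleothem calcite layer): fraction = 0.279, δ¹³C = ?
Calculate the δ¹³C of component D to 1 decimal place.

Isotope mass balance: δ_bulk = Σ fᵢ·δᵢ.
-29.0 = 0.218×(-68.6) + 0.215×(1.6) + 0.288×(-41.1) + 0.279×δ_D
0.279·δ_D = -29.0 − (-26.448) = -2.552
δ_D = -2.552 / 0.279 = -9.15 per mil

-9.1 per mil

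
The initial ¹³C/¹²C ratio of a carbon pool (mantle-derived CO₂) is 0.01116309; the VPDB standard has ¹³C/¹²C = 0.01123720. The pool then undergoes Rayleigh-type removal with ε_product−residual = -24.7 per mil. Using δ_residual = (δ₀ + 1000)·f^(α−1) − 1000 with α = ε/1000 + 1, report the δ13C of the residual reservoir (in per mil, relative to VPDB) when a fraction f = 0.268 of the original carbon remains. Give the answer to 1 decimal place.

26.2 per mil

δ₀ = (0.01116309/0.01123720 − 1)×1000 = (0.993405 − 1)×1000 = -6.595 per mil
α − 1 = ε/1000 = -0.0247
f^(α−1) = 0.268^(-0.0247) = 1.033059
δ_res = (-6.595 + 1000) × 1.033059 − 1000 = 1026.246 − 1000 = 26.25 per mil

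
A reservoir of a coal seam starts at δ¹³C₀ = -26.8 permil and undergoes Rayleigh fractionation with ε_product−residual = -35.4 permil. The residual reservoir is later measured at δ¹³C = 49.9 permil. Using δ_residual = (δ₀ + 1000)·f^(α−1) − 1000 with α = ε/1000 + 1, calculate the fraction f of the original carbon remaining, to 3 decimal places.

α − 1 = ε/1000 = -0.0354
(δ_res + 1000)/(δ₀ + 1000) = (49.9 + 1000)/(-26.8 + 1000) = 1049.9/973.2 = 1.078812
f = 1.078812^(1/-0.0354) = exp(ln(1.078812)/-0.0354) = exp(0.07586/-0.0354)
f = exp(-2.1430) = 0.1173

0.117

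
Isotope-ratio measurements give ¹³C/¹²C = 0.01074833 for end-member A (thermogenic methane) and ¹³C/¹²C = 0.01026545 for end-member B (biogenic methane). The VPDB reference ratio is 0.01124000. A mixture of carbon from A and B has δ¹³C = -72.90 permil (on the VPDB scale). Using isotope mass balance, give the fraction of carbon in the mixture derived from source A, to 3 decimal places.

0.321

δ_A = (0.01074833/0.01124000 − 1)×1000 = (0.956257 − 1)×1000 = -43.743 permil
δ_B = (0.01026545/0.01124000 − 1)×1000 = (0.913296 − 1)×1000 = -86.704 permil
f_A = (δ_mix − δ_B)/(δ_A − δ_B) = (-72.90 − (-86.704))/(-43.743 − (-86.704))
f_A = 13.804 / 42.961 = 0.3213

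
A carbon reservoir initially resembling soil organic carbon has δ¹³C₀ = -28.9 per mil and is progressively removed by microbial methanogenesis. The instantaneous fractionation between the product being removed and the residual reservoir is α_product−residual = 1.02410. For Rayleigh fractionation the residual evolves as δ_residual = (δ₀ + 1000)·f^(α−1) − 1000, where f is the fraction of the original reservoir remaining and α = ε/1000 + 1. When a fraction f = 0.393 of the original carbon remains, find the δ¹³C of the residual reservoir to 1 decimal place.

-50.5 per mil

Rayleigh residual: δ_res = (δ₀ + 1000)·f^(α−1) − 1000
α − 1 = 0.02410
f^(α−1) = 0.393^(0.02410) = 0.977743
δ_res = (-28.9 + 1000) × 0.977743 − 1000 = 949.487 − 1000 = -50.51 per mil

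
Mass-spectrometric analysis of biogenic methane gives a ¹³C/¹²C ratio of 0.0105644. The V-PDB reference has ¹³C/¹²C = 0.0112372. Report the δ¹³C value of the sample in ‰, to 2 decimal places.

δ¹³C = (R_sample / R_standard − 1) × 1000
R_sample / R_standard = 0.0105644 / 0.0112372 = 0.940127
δ¹³C = (0.940127 − 1) × 1000 = -59.873‰

-59.87‰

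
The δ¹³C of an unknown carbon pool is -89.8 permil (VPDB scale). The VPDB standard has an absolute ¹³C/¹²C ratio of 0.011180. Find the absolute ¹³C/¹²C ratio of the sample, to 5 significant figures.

0.010176

R_sample = R_standard × (δ¹³C/1000 + 1)
R_sample = 0.011180 × (-89.8/1000 + 1) = 0.011180 × 0.910200
R_sample = 0.0101760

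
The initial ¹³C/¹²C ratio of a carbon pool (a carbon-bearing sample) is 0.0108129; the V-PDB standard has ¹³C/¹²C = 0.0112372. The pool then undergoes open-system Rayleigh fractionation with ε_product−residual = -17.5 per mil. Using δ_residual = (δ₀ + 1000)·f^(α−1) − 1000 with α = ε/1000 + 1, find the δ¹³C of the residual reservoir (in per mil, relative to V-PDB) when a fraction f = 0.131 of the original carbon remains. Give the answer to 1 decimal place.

-2.9 per mil

δ₀ = (0.0108129/0.0112372 − 1)×1000 = (0.962241 − 1)×1000 = -37.759 per mil
α − 1 = ε/1000 = -0.0175
f^(α−1) = 0.131^(-0.0175) = 1.036210
δ_res = (-37.759 + 1000) × 1.036210 − 1000 = 997.084 − 1000 = -2.92 per mil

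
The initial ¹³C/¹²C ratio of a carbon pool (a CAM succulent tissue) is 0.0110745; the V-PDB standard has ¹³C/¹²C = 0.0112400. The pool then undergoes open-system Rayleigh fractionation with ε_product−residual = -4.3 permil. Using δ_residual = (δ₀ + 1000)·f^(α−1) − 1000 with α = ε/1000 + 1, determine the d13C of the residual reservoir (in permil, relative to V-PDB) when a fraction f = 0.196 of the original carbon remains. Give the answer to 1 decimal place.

δ₀ = (0.0110745/0.0112400 − 1)×1000 = (0.985276 − 1)×1000 = -14.724 permil
α − 1 = ε/1000 = -0.0043
f^(α−1) = 0.196^(-0.0043) = 1.007032
δ_res = (-14.724 + 1000) × 1.007032 − 1000 = 992.204 − 1000 = -7.80 permil

-7.8 permil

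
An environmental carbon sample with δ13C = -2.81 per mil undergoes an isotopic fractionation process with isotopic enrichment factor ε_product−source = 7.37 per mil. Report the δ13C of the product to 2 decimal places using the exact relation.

4.54 per mil

Exactly, δ_product = (δ_source + 1000)·(ε/1000 + 1) − 1000.
δ_product = (-2.81 + 1000) × (7.37/1000 + 1) − 1000
δ_product = 4.539 per mil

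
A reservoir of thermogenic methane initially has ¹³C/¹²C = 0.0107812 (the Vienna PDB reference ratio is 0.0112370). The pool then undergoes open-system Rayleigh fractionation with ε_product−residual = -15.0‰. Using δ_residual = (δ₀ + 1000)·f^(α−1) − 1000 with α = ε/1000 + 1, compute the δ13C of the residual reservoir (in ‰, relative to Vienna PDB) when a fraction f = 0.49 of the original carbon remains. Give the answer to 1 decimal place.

δ₀ = (0.0107812/0.0112370 − 1)×1000 = (0.959438 − 1)×1000 = -40.562‰
α − 1 = ε/1000 = -0.0150
f^(α−1) = 0.49^(-0.0150) = 1.010758
δ_res = (-40.562 + 1000) × 1.010758 − 1000 = 969.759 − 1000 = -30.24‰

-30.2‰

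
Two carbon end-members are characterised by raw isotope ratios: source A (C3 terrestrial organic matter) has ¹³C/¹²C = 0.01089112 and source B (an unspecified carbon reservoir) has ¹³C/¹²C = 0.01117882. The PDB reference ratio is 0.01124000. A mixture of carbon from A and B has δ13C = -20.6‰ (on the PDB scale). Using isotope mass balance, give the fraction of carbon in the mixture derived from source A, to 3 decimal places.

δ_A = (0.01089112/0.01124000 − 1)×1000 = (0.968961 − 1)×1000 = -31.039‰
δ_B = (0.01117882/0.01124000 − 1)×1000 = (0.994557 − 1)×1000 = -5.443‰
f_A = (δ_mix − δ_B)/(δ_A − δ_B) = (-20.6 − (-5.443))/(-31.039 − (-5.443))
f_A = -15.157 / -25.596 = 0.5922

0.592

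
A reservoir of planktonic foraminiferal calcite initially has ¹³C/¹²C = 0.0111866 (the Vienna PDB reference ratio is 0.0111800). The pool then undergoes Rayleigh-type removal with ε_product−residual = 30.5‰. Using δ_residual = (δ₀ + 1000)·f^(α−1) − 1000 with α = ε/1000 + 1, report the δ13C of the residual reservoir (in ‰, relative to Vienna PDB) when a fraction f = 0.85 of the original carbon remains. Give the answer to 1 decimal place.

δ₀ = (0.0111866/0.0111800 − 1)×1000 = (1.000590 − 1)×1000 = 0.590‰
α − 1 = ε/1000 = 0.0305
f^(α−1) = 0.85^(0.0305) = 0.995055
δ_res = (0.590 + 1000) × 0.995055 − 1000 = 995.643 − 1000 = -4.36‰

-4.4‰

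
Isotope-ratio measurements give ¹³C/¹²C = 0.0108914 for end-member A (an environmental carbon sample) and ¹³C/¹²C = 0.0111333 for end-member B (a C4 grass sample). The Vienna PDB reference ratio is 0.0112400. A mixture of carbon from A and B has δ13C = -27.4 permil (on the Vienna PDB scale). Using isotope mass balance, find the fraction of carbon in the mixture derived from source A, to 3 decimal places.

δ_A = (0.0108914/0.0112400 − 1)×1000 = (0.968986 − 1)×1000 = -31.014 permil
δ_B = (0.0111333/0.0112400 − 1)×1000 = (0.990507 − 1)×1000 = -9.493 permil
f_A = (δ_mix − δ_B)/(δ_A − δ_B) = (-27.4 − (-9.493))/(-31.014 − (-9.493))
f_A = -17.907 / -21.521 = 0.8321

0.832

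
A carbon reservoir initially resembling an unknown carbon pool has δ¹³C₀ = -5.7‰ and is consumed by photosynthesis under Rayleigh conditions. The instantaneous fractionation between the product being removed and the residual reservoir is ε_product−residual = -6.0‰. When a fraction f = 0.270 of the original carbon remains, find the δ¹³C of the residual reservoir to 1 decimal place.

Rayleigh residual: δ_res = (δ₀ + 1000)·f^(α−1) − 1000
α = ε/1000 + 1 = 0.99400, so α − 1 = -0.00600
f^(α−1) = 0.270^(-0.00600) = 1.007887
δ_res = (-5.7 + 1000) × 1.007887 − 1000 = 1002.142 − 1000 = 2.14‰

2.1‰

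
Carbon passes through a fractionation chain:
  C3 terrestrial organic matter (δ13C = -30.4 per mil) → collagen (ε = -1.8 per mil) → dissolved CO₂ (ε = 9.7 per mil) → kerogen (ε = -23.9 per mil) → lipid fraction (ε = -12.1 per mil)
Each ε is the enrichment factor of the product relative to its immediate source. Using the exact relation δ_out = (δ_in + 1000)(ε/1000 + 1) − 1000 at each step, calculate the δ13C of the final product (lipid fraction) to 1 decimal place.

-57.7 per mil

step 1: δ = (-30.40 + 1000)·(-1.8/1000 + 1) − 1000 = -32.15 per mil
step 2: δ = (-32.15 + 1000)·(9.7/1000 + 1) − 1000 = -22.76 per mil
step 3: δ = (-22.76 + 1000)·(-23.9/1000 + 1) − 1000 = -46.11 per mil
step 4: δ = (-46.11 + 1000)·(-12.1/1000 + 1) − 1000 = -57.66 per mil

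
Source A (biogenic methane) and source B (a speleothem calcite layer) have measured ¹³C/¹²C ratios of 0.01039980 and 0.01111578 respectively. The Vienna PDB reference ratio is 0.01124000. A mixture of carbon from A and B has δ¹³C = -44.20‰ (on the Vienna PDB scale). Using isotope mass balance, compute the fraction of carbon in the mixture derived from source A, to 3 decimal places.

0.520

δ_A = (0.01039980/0.01124000 − 1)×1000 = (0.925249 − 1)×1000 = -74.751‰
δ_B = (0.01111578/0.01124000 − 1)×1000 = (0.988948 − 1)×1000 = -11.052‰
f_A = (δ_mix − δ_B)/(δ_A − δ_B) = (-44.20 − (-11.052))/(-74.751 − (-11.052))
f_A = -33.148 / -63.699 = 0.5204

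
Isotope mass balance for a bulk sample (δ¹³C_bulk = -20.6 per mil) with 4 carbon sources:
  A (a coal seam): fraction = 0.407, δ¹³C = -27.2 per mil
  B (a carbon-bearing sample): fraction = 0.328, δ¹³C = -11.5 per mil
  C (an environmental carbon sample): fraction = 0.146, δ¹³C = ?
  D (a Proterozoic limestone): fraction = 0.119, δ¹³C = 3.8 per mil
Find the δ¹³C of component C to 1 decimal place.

Isotope mass balance: δ_bulk = Σ fᵢ·δᵢ.
-20.6 = 0.407×(-27.2) + 0.328×(-11.5) + 0.146×δ_C + 0.119×(3.8)
0.146·δ_C = -20.6 − (-14.390) = -6.210
δ_C = -6.210 / 0.146 = -42.53 per mil

-42.5 per mil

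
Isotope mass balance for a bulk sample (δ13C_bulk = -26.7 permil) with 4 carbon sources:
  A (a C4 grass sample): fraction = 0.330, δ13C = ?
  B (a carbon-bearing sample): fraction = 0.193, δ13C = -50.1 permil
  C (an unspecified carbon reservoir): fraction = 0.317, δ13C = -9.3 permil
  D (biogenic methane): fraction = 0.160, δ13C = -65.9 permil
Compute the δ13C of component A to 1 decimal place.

Isotope mass balance: δ_bulk = Σ fᵢ·δᵢ.
-26.7 = 0.330×δ_A + 0.193×(-50.1) + 0.317×(-9.3) + 0.160×(-65.9)
0.330·δ_A = -26.7 − (-23.161) = -3.539
δ_A = -3.539 / 0.330 = -10.72 permil

-10.7 permil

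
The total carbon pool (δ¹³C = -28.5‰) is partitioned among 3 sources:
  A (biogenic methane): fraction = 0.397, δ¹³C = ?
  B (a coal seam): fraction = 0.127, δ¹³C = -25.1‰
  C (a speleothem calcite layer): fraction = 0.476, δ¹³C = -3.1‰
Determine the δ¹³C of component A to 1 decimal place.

Isotope mass balance: δ_bulk = Σ fᵢ·δᵢ.
-28.5 = 0.397×δ_A + 0.127×(-25.1) + 0.476×(-3.1)
0.397·δ_A = -28.5 − (-4.663) = -23.837
δ_A = -23.837 / 0.397 = -60.04‰

-60.0‰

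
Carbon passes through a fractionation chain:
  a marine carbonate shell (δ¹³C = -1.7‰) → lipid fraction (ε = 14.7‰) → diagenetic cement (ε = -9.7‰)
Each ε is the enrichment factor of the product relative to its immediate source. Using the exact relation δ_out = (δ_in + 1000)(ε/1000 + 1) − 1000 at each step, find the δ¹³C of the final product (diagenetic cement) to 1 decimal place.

step 1: δ = (-1.70 + 1000)·(14.7/1000 + 1) − 1000 = 12.98‰
step 2: δ = (12.98 + 1000)·(-9.7/1000 + 1) − 1000 = 3.15‰

3.1‰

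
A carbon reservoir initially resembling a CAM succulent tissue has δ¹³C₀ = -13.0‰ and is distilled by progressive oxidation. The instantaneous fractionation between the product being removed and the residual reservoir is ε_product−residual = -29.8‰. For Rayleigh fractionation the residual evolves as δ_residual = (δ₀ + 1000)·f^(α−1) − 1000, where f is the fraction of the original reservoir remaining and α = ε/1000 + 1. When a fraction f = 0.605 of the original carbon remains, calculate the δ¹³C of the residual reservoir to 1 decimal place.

Rayleigh residual: δ_res = (δ₀ + 1000)·f^(α−1) − 1000
α = ε/1000 + 1 = 0.97020, so α − 1 = -0.02980
f^(α−1) = 0.605^(-0.02980) = 1.015088
δ_res = (-13.0 + 1000) × 1.015088 − 1000 = 1001.892 − 1000 = 1.89‰

1.9‰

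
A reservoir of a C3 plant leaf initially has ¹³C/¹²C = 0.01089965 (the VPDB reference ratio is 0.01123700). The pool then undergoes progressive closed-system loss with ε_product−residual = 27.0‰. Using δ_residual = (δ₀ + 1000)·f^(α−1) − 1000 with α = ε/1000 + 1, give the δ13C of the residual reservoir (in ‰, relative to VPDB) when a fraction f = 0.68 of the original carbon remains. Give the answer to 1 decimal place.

δ₀ = (0.01089965/0.01123700 − 1)×1000 = (0.969979 − 1)×1000 = -30.021‰
α − 1 = ε/1000 = 0.0270
f^(α−1) = 0.68^(0.0270) = 0.989641
δ_res = (-30.021 + 1000) × 0.989641 − 1000 = 959.931 − 1000 = -40.07‰

-40.1‰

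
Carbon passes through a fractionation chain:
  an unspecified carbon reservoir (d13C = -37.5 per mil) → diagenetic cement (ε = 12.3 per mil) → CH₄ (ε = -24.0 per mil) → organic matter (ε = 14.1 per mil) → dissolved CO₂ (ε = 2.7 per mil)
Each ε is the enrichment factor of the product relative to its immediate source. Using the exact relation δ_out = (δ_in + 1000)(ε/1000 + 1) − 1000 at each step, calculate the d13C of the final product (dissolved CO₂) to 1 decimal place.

-33.0 per mil

step 1: δ = (-37.50 + 1000)·(12.3/1000 + 1) − 1000 = -25.66 per mil
step 2: δ = (-25.66 + 1000)·(-24.0/1000 + 1) − 1000 = -49.05 per mil
step 3: δ = (-49.05 + 1000)·(14.1/1000 + 1) − 1000 = -35.64 per mil
step 4: δ = (-35.64 + 1000)·(2.7/1000 + 1) − 1000 = -33.03 per mil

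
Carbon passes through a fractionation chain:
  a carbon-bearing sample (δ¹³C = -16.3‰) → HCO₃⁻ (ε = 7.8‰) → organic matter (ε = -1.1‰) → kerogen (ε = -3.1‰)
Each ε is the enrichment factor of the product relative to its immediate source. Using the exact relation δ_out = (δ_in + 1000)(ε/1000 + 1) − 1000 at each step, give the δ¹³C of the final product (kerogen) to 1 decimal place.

-12.8‰

step 1: δ = (-16.30 + 1000)·(7.8/1000 + 1) − 1000 = -8.63‰
step 2: δ = (-8.63 + 1000)·(-1.1/1000 + 1) − 1000 = -9.72‰
step 3: δ = (-9.72 + 1000)·(-3.1/1000 + 1) − 1000 = -12.79‰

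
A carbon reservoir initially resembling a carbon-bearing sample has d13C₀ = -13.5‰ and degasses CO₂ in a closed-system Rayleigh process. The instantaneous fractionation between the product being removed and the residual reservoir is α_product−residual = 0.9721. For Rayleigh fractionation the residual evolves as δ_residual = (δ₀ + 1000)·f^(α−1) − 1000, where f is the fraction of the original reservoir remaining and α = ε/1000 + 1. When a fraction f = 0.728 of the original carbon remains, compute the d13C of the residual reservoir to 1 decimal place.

-4.7‰

Rayleigh residual: δ_res = (δ₀ + 1000)·f^(α−1) − 1000
α − 1 = -0.02790
f^(α−1) = 0.728^(-0.02790) = 1.008896
δ_res = (-13.5 + 1000) × 1.008896 − 1000 = 995.276 − 1000 = -4.72‰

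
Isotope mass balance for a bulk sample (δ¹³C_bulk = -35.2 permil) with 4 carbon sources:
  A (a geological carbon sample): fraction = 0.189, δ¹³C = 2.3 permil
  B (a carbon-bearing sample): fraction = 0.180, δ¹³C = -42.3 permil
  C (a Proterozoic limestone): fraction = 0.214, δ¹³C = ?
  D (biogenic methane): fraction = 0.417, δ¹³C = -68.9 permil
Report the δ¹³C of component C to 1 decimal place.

3.3 permil

Isotope mass balance: δ_bulk = Σ fᵢ·δᵢ.
-35.2 = 0.189×(2.3) + 0.180×(-42.3) + 0.214×δ_C + 0.417×(-68.9)
0.214·δ_C = -35.2 − (-35.911) = 0.711
δ_C = 0.711 / 0.214 = 3.32 permil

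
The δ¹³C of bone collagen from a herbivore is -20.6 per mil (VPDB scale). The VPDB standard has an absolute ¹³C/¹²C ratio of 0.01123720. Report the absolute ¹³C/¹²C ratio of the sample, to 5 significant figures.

0.011006

R_sample = R_standard × (δ¹³C/1000 + 1)
R_sample = 0.01123720 × (-20.6/1000 + 1) = 0.01123720 × 0.979400
R_sample = 0.0110057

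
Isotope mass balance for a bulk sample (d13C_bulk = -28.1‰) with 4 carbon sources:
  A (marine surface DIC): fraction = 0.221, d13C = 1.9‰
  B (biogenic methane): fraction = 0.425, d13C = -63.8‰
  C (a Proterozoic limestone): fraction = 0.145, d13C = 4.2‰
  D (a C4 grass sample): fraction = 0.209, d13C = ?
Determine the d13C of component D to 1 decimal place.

-9.6‰

Isotope mass balance: δ_bulk = Σ fᵢ·δᵢ.
-28.1 = 0.221×(1.9) + 0.425×(-63.8) + 0.145×(4.2) + 0.209×δ_D
0.209·δ_D = -28.1 − (-26.086) = -2.014
δ_D = -2.014 / 0.209 = -9.64‰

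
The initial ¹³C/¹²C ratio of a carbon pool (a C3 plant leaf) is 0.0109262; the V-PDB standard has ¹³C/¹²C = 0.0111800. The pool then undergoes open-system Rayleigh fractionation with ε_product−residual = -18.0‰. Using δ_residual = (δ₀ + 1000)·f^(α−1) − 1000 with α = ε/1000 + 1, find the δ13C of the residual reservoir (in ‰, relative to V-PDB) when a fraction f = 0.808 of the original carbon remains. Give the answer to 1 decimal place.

-18.9‰

δ₀ = (0.0109262/0.0111800 − 1)×1000 = (0.977299 − 1)×1000 = -22.701‰
α − 1 = ε/1000 = -0.0180
f^(α−1) = 0.808^(-0.0180) = 1.003845
δ_res = (-22.701 + 1000) × 1.003845 − 1000 = 981.056 − 1000 = -18.94‰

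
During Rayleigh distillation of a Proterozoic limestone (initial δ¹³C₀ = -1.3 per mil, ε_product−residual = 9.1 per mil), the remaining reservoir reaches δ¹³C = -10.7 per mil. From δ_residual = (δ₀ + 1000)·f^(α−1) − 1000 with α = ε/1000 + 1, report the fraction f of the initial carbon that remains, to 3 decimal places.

0.354

α − 1 = ε/1000 = 0.0091
(δ_res + 1000)/(δ₀ + 1000) = (-10.7 + 1000)/(-1.3 + 1000) = 989.3/998.7 = 0.990588
f = 0.990588^(1/0.0091) = exp(ln(0.990588)/0.0091) = exp(-0.00946/0.0091)
f = exp(-1.0392) = 0.3537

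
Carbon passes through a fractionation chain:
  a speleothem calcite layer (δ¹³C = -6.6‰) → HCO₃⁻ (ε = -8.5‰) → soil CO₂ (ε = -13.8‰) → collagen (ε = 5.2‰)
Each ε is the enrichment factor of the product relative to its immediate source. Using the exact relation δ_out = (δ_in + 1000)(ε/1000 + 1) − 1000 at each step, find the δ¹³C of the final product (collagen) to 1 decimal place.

-23.6‰

step 1: δ = (-6.60 + 1000)·(-8.5/1000 + 1) − 1000 = -15.04‰
step 2: δ = (-15.04 + 1000)·(-13.8/1000 + 1) − 1000 = -28.64‰
step 3: δ = (-28.64 + 1000)·(5.2/1000 + 1) − 1000 = -23.59‰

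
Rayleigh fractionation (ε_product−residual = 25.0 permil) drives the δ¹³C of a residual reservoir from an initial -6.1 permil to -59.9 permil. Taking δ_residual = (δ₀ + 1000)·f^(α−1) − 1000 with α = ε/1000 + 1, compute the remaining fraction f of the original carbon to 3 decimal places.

0.108

α − 1 = ε/1000 = 0.0250
(δ_res + 1000)/(δ₀ + 1000) = (-59.9 + 1000)/(-6.1 + 1000) = 940.1/993.9 = 0.945870
f = 0.945870^(1/0.0250) = exp(ln(0.945870)/0.0250) = exp(-0.05565/0.0250)
f = exp(-2.2260) = 0.1080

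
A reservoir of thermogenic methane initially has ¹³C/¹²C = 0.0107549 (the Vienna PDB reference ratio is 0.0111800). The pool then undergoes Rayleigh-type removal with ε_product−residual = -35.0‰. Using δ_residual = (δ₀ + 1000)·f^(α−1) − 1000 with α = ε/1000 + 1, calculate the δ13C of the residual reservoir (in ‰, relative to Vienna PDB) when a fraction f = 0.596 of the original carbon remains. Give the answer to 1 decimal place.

-20.4‰

δ₀ = (0.0107549/0.0111800 − 1)×1000 = (0.961977 − 1)×1000 = -38.023‰
α − 1 = ε/1000 = -0.0350
f^(α−1) = 0.596^(-0.0350) = 1.018278
δ_res = (-38.023 + 1000) × 1.018278 − 1000 = 979.560 − 1000 = -20.44‰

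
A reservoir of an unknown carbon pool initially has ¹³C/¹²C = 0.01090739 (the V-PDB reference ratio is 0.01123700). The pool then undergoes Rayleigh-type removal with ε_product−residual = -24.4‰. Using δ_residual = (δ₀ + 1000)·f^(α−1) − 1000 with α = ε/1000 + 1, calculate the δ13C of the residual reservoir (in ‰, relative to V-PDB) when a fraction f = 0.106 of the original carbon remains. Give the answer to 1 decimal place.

25.3‰

δ₀ = (0.01090739/0.01123700 − 1)×1000 = (0.970667 − 1)×1000 = -29.333‰
α − 1 = ε/1000 = -0.0244
f^(α−1) = 0.106^(-0.0244) = 1.056288
δ_res = (-29.333 + 1000) × 1.056288 − 1000 = 1025.305 − 1000 = 25.30‰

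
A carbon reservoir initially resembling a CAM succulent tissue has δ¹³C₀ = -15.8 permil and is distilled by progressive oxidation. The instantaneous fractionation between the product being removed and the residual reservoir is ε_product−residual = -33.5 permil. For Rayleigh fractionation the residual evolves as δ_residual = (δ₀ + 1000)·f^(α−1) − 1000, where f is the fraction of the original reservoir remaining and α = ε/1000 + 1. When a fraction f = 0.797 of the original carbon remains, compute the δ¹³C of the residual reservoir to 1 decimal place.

-8.3 permil

Rayleigh residual: δ_res = (δ₀ + 1000)·f^(α−1) − 1000
α = ε/1000 + 1 = 0.96650, so α − 1 = -0.03350
f^(α−1) = 0.797^(-0.03350) = 1.007630
δ_res = (-15.8 + 1000) × 1.007630 − 1000 = 991.710 − 1000 = -8.29 permil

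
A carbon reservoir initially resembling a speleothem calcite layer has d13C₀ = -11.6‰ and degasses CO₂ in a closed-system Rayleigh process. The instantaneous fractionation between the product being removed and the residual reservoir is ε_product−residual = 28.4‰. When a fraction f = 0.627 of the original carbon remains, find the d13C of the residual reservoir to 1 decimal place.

-24.6‰

Rayleigh residual: δ_res = (δ₀ + 1000)·f^(α−1) − 1000
α = ε/1000 + 1 = 1.02840, so α − 1 = 0.02840
f^(α−1) = 0.627^(0.02840) = 0.986830
δ_res = (-11.6 + 1000) × 0.986830 − 1000 = 975.383 − 1000 = -24.62‰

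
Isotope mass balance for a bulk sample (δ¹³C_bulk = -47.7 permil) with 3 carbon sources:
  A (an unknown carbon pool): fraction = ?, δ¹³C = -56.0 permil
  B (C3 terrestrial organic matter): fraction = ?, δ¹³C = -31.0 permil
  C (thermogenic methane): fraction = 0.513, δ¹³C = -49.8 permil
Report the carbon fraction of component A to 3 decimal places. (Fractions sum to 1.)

0.282

Let f_A and f_B be the unknown fractions; fractions sum to 1 so f_A + f_B = 0.487.
Mass balance: Σ fᵢ·δᵢ = δ_bulk ⇒ f_A·(-56.0) + f_B·(-31.0) = -47.7 − (-25.547) = -22.153
Substitute f_B = 0.487 − f_A:
f_A·(-56.0 − -31.0) = -22.153 − 0.487×(-31.0) = -7.056
f_A = -7.056 / -25.0 = 0.2822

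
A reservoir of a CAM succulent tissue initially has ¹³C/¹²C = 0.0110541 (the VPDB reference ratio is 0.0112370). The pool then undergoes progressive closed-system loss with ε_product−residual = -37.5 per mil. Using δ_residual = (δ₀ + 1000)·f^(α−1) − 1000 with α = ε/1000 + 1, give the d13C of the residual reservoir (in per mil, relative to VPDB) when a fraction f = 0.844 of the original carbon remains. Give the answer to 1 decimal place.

-10.0 per mil

δ₀ = (0.0110541/0.0112370 − 1)×1000 = (0.983723 − 1)×1000 = -16.277 per mil
α − 1 = ε/1000 = -0.0375
f^(α−1) = 0.844^(-0.0375) = 1.006380
δ_res = (-16.277 + 1000) × 1.006380 − 1000 = 990.000 − 1000 = -10.00 per mil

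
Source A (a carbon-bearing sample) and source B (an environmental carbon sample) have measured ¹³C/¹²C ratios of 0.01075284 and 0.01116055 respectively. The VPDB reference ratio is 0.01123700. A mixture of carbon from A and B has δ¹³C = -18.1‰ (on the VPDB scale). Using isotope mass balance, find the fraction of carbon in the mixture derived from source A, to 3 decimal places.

0.311

δ_A = (0.01075284/0.01123700 − 1)×1000 = (0.956914 − 1)×1000 = -43.086‰
δ_B = (0.01116055/0.01123700 − 1)×1000 = (0.993197 − 1)×1000 = -6.803‰
f_A = (δ_mix − δ_B)/(δ_A − δ_B) = (-18.1 − (-6.803))/(-43.086 − (-6.803))
f_A = -11.297 / -36.283 = 0.3113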